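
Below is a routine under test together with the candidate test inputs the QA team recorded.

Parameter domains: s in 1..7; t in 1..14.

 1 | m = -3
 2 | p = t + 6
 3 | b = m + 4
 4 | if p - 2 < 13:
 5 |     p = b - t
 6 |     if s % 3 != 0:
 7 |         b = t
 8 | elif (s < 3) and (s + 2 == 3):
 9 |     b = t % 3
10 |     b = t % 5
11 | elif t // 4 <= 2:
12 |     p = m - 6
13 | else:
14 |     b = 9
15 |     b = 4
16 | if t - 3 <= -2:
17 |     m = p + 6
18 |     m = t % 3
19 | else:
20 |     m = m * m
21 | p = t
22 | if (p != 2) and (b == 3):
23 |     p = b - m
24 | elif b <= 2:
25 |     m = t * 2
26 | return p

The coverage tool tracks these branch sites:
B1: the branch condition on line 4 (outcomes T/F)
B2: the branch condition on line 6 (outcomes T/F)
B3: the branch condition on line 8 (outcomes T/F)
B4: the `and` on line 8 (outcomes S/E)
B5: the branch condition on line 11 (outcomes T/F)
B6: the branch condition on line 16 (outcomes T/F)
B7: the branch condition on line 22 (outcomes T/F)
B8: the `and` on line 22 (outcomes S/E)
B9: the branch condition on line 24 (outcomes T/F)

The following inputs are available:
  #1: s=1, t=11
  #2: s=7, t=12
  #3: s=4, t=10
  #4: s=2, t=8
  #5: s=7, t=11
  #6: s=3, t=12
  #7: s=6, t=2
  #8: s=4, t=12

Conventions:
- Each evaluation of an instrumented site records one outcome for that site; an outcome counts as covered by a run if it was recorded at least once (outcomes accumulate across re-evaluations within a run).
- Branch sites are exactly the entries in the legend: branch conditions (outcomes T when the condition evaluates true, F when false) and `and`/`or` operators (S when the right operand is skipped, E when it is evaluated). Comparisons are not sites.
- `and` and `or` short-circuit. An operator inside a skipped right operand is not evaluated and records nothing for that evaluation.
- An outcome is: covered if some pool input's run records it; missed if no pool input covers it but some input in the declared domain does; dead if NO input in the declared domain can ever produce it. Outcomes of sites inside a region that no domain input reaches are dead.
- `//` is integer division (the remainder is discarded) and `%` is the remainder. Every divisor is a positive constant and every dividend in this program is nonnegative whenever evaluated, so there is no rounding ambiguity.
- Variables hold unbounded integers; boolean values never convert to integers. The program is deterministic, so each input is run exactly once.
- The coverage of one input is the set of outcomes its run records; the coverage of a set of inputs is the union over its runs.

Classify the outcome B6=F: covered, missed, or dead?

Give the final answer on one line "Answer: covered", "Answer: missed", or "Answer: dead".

B6=F is recorded by pool input(s) 1, 2, 3, 4, 5, 6, 7, 8 -> covered

Answer: covered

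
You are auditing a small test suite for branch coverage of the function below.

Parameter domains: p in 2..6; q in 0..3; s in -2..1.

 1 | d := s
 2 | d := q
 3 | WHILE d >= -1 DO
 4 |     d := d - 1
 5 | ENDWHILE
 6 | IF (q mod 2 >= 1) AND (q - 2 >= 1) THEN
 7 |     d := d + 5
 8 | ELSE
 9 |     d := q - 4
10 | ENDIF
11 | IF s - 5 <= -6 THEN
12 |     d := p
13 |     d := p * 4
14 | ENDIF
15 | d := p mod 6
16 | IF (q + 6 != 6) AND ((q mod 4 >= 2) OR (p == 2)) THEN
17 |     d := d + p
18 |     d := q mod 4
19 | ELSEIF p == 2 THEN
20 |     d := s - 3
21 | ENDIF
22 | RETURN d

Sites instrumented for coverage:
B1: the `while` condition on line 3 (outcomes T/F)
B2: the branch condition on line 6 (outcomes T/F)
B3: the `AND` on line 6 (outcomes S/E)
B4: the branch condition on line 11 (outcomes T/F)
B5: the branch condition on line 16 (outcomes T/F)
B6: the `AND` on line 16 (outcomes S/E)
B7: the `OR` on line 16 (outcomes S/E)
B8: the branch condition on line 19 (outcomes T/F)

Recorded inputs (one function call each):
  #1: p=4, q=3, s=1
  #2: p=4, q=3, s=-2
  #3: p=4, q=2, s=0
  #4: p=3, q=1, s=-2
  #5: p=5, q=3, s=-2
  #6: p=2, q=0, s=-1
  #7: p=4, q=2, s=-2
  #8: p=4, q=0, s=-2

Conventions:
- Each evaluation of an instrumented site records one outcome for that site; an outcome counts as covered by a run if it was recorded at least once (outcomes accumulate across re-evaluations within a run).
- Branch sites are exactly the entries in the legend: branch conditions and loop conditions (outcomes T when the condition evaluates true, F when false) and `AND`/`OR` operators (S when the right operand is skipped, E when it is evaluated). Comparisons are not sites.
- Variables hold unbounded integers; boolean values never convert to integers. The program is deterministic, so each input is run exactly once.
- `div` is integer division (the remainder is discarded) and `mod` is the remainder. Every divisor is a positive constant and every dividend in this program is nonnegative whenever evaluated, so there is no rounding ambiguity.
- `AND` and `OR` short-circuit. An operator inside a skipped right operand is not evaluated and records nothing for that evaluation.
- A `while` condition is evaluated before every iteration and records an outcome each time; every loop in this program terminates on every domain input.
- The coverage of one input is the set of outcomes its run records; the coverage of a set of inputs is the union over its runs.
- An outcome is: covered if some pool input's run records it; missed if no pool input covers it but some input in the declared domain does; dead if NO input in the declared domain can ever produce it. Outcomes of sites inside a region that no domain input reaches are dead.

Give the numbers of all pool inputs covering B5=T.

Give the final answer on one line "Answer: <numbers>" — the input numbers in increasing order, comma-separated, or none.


input #1 (p=4, q=3, s=1): covers B5=T
input #2 (p=4, q=3, s=-2): covers B5=T
input #3 (p=4, q=2, s=0): covers B5=T
input #4 (p=3, q=1, s=-2): misses B5=T
input #5 (p=5, q=3, s=-2): covers B5=T
input #6 (p=2, q=0, s=-1): misses B5=T
input #7 (p=4, q=2, s=-2): covers B5=T
input #8 (p=4, q=0, s=-2): misses B5=T
Answer: 1, 2, 3, 5, 7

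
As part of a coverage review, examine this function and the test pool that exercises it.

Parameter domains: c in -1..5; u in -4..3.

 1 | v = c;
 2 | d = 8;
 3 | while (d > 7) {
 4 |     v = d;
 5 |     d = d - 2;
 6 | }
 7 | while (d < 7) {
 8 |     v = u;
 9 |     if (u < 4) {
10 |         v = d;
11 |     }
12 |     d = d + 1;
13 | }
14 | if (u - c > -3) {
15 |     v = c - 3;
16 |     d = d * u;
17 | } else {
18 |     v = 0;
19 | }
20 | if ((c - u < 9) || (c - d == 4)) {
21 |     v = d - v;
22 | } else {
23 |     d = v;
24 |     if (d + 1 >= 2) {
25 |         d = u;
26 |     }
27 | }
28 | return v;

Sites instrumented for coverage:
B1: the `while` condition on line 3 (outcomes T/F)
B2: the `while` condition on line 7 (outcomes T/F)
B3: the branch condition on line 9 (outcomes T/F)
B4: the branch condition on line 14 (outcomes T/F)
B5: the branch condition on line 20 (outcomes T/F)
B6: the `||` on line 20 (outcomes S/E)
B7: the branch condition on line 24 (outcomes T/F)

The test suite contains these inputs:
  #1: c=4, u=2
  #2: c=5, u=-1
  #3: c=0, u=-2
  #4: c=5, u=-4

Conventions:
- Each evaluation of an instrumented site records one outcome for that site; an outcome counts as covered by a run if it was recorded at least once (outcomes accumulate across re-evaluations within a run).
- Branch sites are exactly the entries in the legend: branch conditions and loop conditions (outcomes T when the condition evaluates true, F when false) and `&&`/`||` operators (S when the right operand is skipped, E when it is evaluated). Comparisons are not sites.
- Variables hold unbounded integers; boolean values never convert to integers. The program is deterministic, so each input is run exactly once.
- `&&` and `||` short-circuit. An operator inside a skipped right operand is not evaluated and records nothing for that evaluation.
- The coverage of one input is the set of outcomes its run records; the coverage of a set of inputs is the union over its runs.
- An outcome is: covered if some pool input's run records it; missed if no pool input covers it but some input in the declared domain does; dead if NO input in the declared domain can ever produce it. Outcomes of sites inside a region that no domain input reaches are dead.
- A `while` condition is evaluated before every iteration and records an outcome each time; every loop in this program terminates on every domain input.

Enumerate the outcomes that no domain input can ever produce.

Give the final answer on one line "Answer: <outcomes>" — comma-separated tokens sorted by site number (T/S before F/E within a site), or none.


running all 56 domain inputs and tallying outcomes:
  B3=F: never recorded by any domain input -> dead
  B7=T: never recorded by any domain input -> dead
  reachable outcomes have witnesses, e.g. B1=T (e.g. c=-1, u=-4), B1=F (e.g. c=-1, u=-4), B2=T (e.g. c=-1, u=-4), B2=F (e.g. c=-1, u=-4)
Answer: B3=F, B7=T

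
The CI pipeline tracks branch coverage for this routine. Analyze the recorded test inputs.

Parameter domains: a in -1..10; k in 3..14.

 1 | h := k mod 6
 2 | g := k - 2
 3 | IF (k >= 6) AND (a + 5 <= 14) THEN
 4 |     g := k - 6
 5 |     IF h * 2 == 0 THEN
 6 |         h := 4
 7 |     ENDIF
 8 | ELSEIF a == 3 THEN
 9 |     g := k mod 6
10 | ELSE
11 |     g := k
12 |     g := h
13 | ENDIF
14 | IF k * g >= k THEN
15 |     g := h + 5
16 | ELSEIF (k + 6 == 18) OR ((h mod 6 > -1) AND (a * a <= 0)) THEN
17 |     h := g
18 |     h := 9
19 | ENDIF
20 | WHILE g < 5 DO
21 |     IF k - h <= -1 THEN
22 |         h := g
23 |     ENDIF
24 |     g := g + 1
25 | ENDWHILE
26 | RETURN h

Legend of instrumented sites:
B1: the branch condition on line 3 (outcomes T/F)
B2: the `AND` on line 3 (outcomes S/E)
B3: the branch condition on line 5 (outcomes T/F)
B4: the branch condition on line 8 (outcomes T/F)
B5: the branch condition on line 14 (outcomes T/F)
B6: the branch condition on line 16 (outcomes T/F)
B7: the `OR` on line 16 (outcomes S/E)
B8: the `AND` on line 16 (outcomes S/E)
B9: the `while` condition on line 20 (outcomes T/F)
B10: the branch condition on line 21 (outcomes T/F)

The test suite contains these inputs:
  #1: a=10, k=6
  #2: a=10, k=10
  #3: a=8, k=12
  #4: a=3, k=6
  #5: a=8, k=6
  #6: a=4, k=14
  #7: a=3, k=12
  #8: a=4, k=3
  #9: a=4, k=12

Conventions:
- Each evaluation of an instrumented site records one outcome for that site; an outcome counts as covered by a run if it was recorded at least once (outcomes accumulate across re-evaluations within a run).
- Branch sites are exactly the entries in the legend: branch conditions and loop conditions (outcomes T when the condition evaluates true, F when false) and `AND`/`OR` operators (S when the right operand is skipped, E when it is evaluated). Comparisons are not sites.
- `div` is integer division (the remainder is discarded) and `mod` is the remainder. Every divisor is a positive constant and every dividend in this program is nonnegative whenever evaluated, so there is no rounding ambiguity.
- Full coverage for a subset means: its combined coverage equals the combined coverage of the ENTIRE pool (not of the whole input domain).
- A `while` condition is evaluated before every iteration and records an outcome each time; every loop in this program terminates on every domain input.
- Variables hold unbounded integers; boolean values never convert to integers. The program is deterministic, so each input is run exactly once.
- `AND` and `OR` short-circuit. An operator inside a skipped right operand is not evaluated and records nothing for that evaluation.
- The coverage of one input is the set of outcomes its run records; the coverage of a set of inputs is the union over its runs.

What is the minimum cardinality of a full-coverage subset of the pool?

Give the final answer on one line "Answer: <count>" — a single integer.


run #1 (a=10, k=6) runs B2->E, B1->F, B4->F, B5->F, B7->E, B8->E, B6->F, B9->T, B10->F, B9->T, B10->F, B9->T, B10->F, B9->T, ...; records B1=F, B2=E, B4=F, B5=F, B6=F, B7=E, B8=E, B9=T, B9=F, B10=F
run #2 (a=10, k=10) runs B2->E, B1->F, B4->F, B5->T, B9->F; records B1=F, B2=E, B4=F, B5=T, B9=F
run #3 (a=8, k=12) runs B2->E, B1->T, B3->T, B5->T, B9->F; records B1=T, B2=E, B3=T, B5=T, B9=F
run #4 (a=3, k=6) runs B2->E, B1->T, B3->T, B5->F, B7->E, B8->E, B6->F, B9->T, B10->F, B9->T, B10->F, B9->T, B10->F, B9->T, ...; records B1=T, B2=E, B3=T, B5=F, B6=F, B7=E, B8=E, B9=T, B9=F, B10=F
run #5 (a=8, k=6) runs B2->E, B1->T, B3->T, B5->F, B7->E, B8->E, B6->F, B9->T, B10->F, B9->T, B10->F, B9->T, B10->F, B9->T, ...; records B1=T, B2=E, B3=T, B5=F, B6=F, B7=E, B8=E, B9=T, B9=F, B10=F
run #6 (a=4, k=14) runs B2->E, B1->T, B3->F, B5->T, B9->F; records B1=T, B2=E, B3=F, B5=T, B9=F
run #7 (a=3, k=12) runs B2->E, B1->T, B3->T, B5->T, B9->F; records B1=T, B2=E, B3=T, B5=T, B9=F
run #8 (a=4, k=3) runs B2->S, B1->F, B4->F, B5->T, B9->F; records B1=F, B2=S, B4=F, B5=T, B9=F
run #9 (a=4, k=12) runs B2->E, B1->T, B3->T, B5->T, B9->F; records B1=T, B2=E, B3=T, B5=T, B9=F
together the pool reaches 15 outcomes: B1=T, B1=F, B2=S, B2=E, B3=T, B3=F, B4=F, B5=T, B5=F, B6=F, B7=E, B8=E, B9=T, B9=F, B10=F
checked all size-1 subsets: none covers 15 outcomes (max 10/15)
checked all size-2 subsets: none covers 15 outcomes (max 14/15)
at size 3, {4, 6, 8} reaches all 15 outcomes; every lexicographically earlier size-3 subset fails
Answer: 3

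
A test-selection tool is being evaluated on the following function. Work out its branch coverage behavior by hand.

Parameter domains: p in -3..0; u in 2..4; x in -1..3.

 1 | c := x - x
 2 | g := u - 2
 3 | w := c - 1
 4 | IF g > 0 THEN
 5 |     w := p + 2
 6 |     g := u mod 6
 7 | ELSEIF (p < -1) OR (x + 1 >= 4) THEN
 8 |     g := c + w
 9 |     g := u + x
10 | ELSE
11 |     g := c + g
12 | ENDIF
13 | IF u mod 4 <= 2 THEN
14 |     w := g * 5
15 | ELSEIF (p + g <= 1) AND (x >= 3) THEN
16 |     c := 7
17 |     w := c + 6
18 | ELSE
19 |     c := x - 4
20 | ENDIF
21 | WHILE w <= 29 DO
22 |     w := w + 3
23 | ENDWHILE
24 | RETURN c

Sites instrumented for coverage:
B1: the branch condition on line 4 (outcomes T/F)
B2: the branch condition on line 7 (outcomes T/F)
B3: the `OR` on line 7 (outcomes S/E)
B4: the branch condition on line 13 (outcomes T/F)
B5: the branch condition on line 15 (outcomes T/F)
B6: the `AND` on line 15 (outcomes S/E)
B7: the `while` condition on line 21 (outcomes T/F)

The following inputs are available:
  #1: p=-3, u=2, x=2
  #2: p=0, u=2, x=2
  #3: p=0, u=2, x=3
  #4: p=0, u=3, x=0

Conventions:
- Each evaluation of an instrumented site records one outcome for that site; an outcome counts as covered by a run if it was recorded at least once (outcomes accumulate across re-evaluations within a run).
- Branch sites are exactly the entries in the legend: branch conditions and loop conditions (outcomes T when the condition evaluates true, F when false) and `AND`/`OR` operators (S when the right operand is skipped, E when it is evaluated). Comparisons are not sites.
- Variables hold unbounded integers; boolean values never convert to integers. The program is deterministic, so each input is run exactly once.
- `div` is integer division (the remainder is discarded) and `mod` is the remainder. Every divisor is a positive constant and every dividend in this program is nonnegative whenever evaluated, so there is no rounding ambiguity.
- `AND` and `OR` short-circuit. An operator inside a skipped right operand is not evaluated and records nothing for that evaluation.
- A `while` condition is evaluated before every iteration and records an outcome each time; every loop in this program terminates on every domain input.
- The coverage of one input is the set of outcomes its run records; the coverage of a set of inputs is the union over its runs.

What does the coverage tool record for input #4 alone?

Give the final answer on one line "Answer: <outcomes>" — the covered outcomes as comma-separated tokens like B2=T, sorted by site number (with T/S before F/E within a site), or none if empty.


Running input #4 (p=0, u=3, x=0), event by event:
  B1->T, B4->F, B6->S, B5->F, B7->T, B7->T, B7->T, B7->T, B7->T, B7->T
  B7->T, B7->T, B7->T, B7->T, B7->F
as a set, this run covers: B1=T, B4=F, B5=F, B6=S, B7=T, B7=F
Answer: B1=T, B4=F, B5=F, B6=S, B7=T, B7=F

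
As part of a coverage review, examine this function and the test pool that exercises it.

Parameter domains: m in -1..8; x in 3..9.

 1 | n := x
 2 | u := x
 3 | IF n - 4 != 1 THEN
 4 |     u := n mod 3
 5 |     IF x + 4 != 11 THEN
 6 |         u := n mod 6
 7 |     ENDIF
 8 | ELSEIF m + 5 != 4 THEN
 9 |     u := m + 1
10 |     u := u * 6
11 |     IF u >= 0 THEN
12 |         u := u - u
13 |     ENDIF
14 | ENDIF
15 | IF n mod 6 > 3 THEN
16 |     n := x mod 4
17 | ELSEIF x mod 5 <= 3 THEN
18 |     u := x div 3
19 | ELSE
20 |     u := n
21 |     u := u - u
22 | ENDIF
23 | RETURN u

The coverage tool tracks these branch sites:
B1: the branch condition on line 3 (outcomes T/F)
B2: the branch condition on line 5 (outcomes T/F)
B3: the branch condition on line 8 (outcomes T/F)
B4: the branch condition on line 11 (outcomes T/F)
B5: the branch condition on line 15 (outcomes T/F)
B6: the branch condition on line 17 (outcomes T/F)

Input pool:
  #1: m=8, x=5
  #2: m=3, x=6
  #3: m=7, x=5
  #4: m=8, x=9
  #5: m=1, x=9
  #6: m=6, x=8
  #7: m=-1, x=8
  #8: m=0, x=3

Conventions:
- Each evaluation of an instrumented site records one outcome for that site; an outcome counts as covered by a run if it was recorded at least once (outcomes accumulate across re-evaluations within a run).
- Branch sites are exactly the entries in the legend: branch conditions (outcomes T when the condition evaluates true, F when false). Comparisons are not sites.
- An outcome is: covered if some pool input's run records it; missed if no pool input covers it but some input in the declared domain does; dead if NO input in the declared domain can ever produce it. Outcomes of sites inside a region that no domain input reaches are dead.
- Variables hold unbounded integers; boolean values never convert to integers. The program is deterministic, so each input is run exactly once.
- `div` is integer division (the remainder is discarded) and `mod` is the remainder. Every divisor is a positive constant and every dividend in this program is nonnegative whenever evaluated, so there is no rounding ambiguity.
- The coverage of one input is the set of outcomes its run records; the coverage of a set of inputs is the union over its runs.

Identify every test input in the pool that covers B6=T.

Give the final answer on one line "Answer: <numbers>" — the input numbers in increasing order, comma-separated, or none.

input #1 (m=8, x=5): never hits B6=T
input #2 (m=3, x=6): hits B6=T
input #3 (m=7, x=5): never hits B6=T
input #4 (m=8, x=9): never hits B6=T
input #5 (m=1, x=9): never hits B6=T
input #6 (m=6, x=8): hits B6=T
input #7 (m=-1, x=8): hits B6=T
input #8 (m=0, x=3): hits B6=T

Answer: 2, 6, 7, 8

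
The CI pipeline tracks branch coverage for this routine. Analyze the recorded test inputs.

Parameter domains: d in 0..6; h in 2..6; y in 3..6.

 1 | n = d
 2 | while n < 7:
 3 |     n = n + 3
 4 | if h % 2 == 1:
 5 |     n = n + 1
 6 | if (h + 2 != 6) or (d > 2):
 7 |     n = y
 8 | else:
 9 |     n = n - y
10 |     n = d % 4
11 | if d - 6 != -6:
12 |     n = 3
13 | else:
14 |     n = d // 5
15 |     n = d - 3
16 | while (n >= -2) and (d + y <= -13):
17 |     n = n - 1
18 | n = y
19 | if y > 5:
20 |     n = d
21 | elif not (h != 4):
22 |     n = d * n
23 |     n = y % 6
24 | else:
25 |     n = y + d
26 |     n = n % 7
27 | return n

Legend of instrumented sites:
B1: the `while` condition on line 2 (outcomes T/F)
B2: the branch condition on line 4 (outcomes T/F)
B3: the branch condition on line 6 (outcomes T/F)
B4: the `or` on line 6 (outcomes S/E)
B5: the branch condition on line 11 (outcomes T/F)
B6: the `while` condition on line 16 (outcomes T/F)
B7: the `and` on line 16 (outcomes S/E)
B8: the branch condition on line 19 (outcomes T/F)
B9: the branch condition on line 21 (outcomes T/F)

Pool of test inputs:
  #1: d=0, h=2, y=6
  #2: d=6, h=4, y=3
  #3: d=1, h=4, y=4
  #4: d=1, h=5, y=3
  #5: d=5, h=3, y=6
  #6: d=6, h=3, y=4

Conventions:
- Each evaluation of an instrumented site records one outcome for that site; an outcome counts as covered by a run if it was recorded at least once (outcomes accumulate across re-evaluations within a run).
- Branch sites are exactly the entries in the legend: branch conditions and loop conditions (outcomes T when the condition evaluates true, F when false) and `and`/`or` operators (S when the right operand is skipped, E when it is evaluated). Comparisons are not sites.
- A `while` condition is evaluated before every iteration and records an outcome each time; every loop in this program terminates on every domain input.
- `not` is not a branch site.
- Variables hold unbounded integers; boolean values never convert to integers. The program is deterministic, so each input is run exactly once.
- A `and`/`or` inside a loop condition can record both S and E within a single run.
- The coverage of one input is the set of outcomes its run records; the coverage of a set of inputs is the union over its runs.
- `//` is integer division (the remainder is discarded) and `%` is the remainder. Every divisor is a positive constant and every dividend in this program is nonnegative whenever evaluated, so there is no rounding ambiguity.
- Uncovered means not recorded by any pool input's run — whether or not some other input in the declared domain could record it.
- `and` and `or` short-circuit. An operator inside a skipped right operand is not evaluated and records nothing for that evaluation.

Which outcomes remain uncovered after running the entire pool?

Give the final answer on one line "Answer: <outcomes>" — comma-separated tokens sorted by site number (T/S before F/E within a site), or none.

input #1, d=0, h=2, y=6: events B1->T, B1->T, B1->T, B1->F, B2->F, B4->S, B3->T, B5->F, B7->S, B6->F, B8->T; outcomes B1=T, B1=F, B2=F, B3=T, B4=S, B5=F, B6=F, B7=S, B8=T
input #2, d=6, h=4, y=3: events B1->T, B1->F, B2->F, B4->E, B3->T, B5->T, B7->E, B6->F, B8->F, B9->T; outcomes B1=T, B1=F, B2=F, B3=T, B4=E, B5=T, B6=F, B7=E, B8=F, B9=T
input #3, d=1, h=4, y=4: events B1->T, B1->T, B1->F, B2->F, B4->E, B3->F, B5->T, B7->E, B6->F, B8->F, B9->T; outcomes B1=T, B1=F, B2=F, B3=F, B4=E, B5=T, B6=F, B7=E, B8=F, B9=T
input #4, d=1, h=5, y=3: events B1->T, B1->T, B1->F, B2->T, B4->S, B3->T, B5->T, B7->E, B6->F, B8->F, B9->F; outcomes B1=T, B1=F, B2=T, B3=T, B4=S, B5=T, B6=F, B7=E, B8=F, B9=F
input #5, d=5, h=3, y=6: events B1->T, B1->F, B2->T, B4->S, B3->T, B5->T, B7->E, B6->F, B8->T; outcomes B1=T, B1=F, B2=T, B3=T, B4=S, B5=T, B6=F, B7=E, B8=T
input #6, d=6, h=3, y=4: events B1->T, B1->F, B2->T, B4->S, B3->T, B5->T, B7->E, B6->F, B8->F, B9->F; outcomes B1=T, B1=F, B2=T, B3=T, B4=S, B5=T, B6=F, B7=E, B8=F, B9=F
union over the pool: B1=T, B1=F, B2=T, B2=F, B3=T, B3=F, B4=S, B4=E, B5=T, B5=F, B6=F, B7=S, B7=E, B8=T, B8=F, B9=T, B9=F
uncovered (1 of 18): B6=T

Answer: B6=T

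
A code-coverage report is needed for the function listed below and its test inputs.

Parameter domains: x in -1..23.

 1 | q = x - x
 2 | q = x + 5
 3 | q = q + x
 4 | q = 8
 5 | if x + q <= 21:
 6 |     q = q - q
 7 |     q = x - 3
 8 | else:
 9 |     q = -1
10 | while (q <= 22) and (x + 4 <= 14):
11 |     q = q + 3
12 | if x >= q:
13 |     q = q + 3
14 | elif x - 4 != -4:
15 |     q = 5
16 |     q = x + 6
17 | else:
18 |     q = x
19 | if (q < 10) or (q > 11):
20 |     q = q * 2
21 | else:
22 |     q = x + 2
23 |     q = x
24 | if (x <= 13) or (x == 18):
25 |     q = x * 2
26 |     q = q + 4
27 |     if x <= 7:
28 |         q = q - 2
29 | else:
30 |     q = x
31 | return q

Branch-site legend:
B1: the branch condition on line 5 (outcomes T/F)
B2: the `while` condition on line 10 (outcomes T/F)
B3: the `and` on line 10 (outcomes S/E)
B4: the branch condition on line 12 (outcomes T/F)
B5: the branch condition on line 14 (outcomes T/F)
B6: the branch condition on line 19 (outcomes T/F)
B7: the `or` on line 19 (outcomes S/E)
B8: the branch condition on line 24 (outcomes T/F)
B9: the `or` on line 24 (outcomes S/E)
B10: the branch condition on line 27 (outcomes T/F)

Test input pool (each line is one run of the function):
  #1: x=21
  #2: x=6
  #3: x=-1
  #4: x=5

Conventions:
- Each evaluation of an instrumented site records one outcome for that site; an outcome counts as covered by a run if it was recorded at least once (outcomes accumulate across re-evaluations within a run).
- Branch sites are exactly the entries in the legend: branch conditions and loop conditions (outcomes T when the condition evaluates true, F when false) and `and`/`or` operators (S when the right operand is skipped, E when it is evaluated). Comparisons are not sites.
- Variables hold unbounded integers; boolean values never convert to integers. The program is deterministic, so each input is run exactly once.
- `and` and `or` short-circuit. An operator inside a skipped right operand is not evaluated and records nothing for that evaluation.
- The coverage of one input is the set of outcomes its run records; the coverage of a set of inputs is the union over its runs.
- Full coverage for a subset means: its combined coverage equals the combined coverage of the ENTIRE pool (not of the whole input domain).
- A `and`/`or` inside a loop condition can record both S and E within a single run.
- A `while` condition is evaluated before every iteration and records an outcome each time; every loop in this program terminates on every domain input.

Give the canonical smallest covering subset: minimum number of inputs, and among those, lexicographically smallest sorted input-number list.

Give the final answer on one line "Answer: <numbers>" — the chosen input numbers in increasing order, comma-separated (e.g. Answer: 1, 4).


input #1, x=21: events B1->F, B3->E, B2->F, B4->T, B7->S, B6->T, B9->E, B8->F; outcomes B1=F, B2=F, B3=E, B4=T, B6=T, B7=S, B8=F, B9=E
input #2, x=6: events B1->T, B3->E, B2->T, B3->E, B2->T, B3->E, B2->T, B3->E, B2->T, B3->E, B2->T, B3->E, B2->T, B3->E, ...; outcomes B1=T, B2=T, B2=F, B3=S, B3=E, B4=F, B5=T, B6=T, B7=E, B8=T, B9=S, B10=T
input #3, x=-1: events B1->T, B3->E, B2->T, B3->E, B2->T, B3->E, B2->T, B3->E, B2->T, B3->E, B2->T, B3->E, B2->T, B3->E, ...; outcomes B1=T, B2=T, B2=F, B3=S, B3=E, B4=F, B5=T, B6=T, B7=S, B8=T, B9=S, B10=T
input #4, x=5: events B1->T, B3->E, B2->T, B3->E, B2->T, B3->E, B2->T, B3->E, B2->T, B3->E, B2->T, B3->E, B2->T, B3->E, ...; outcomes B1=T, B2=T, B2=F, B3=S, B3=E, B4=F, B5=T, B6=F, B7=E, B8=T, B9=S, B10=T
together the pool reaches 18 outcomes: B1=T, B1=F, B2=T, B2=F, B3=S, B3=E, B4=T, B4=F, B5=T, B6=T, B6=F, B7=S, B7=E, B8=T, B8=F, B9=S, B9=E, B10=T
every size-1 subset falls short of the 18 outcomes (best: 12/18)
inputs {1, 4} (size 2) cover everything; no size-2 subset with a lexicographically smaller index list covers all 18
Answer: 1, 4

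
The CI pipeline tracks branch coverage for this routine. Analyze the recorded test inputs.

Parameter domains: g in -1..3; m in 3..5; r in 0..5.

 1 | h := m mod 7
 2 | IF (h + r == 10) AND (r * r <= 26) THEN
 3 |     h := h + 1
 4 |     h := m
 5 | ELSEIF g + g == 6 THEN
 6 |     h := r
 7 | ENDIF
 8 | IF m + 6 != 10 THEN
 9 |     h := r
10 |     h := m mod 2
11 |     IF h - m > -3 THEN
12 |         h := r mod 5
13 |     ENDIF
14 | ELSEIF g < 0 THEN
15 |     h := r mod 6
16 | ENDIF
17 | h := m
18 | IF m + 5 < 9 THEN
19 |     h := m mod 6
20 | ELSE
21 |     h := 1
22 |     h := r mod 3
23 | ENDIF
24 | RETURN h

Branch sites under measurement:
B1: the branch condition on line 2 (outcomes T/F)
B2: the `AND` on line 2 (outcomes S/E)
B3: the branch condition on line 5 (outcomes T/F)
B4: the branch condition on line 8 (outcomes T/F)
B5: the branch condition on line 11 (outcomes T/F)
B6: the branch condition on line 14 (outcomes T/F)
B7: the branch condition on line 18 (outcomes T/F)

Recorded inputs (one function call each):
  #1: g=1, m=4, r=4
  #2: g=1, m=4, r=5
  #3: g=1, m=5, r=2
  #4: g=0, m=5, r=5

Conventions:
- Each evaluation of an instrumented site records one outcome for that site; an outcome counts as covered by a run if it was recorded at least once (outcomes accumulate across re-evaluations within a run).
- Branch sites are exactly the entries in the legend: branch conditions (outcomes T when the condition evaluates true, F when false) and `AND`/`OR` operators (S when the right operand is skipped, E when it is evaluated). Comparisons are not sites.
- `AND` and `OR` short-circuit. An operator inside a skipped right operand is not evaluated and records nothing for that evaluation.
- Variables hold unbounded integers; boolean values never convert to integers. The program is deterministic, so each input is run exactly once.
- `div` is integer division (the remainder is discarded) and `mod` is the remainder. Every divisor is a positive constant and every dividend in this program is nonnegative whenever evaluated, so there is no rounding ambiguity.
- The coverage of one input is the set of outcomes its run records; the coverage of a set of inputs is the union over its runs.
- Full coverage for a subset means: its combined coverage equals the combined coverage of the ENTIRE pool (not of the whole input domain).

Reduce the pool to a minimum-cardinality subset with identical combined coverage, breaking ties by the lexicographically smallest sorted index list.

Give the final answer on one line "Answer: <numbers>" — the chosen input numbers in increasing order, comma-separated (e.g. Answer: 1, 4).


input #1 (g=1, m=4, r=4): events B2->S, B1->F, B3->F, B4->F, B6->F, B7->F; covers B1=F, B2=S, B3=F, B4=F, B6=F, B7=F
input #2 (g=1, m=4, r=5): events B2->S, B1->F, B3->F, B4->F, B6->F, B7->F; covers B1=F, B2=S, B3=F, B4=F, B6=F, B7=F
input #3 (g=1, m=5, r=2): events B2->S, B1->F, B3->F, B4->T, B5->F, B7->F; covers B1=F, B2=S, B3=F, B4=T, B5=F, B7=F
input #4 (g=0, m=5, r=5): events B2->E, B1->T, B4->T, B5->F, B7->F; covers B1=T, B2=E, B4=T, B5=F, B7=F
together the pool reaches 10 outcomes: B1=T, B1=F, B2=S, B2=E, B3=F, B4=T, B4=F, B5=F, B6=F, B7=F
checked all size-1 subsets: none covers 10 outcomes (max 6/10)
at size 2, {1, 4} reaches all 10 outcomes; every lexicographically earlier size-2 subset fails
Answer: 1, 4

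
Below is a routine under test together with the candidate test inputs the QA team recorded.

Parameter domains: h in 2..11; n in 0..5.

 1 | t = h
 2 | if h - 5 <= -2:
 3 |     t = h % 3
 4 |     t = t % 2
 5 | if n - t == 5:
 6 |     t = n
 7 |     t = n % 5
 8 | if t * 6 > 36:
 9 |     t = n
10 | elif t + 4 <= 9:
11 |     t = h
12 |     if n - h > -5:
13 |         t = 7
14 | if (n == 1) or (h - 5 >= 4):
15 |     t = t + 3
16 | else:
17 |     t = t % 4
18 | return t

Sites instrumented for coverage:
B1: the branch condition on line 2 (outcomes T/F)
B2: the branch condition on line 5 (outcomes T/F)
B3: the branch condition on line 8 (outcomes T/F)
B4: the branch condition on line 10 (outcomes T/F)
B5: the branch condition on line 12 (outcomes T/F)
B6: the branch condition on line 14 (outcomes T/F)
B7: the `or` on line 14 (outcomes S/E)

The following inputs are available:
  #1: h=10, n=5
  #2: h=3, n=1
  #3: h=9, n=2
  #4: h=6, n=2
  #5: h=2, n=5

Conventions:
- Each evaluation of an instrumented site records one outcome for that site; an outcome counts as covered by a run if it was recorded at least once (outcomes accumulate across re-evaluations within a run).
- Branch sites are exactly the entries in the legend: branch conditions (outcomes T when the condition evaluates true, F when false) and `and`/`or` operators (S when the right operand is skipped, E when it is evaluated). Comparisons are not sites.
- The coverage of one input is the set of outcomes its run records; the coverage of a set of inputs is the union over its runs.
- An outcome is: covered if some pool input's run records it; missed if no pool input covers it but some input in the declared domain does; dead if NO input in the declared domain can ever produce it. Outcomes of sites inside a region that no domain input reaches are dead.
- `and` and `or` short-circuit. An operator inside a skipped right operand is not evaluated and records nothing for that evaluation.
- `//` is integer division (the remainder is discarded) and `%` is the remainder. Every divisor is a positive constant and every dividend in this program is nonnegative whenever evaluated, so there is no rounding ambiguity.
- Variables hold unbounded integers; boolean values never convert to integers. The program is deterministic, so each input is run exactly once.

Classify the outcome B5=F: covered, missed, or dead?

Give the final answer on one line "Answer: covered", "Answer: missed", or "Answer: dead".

no pool input records B5=F
but domain input (h=5, n=0) does record it -> reachable, so missed

Answer: missed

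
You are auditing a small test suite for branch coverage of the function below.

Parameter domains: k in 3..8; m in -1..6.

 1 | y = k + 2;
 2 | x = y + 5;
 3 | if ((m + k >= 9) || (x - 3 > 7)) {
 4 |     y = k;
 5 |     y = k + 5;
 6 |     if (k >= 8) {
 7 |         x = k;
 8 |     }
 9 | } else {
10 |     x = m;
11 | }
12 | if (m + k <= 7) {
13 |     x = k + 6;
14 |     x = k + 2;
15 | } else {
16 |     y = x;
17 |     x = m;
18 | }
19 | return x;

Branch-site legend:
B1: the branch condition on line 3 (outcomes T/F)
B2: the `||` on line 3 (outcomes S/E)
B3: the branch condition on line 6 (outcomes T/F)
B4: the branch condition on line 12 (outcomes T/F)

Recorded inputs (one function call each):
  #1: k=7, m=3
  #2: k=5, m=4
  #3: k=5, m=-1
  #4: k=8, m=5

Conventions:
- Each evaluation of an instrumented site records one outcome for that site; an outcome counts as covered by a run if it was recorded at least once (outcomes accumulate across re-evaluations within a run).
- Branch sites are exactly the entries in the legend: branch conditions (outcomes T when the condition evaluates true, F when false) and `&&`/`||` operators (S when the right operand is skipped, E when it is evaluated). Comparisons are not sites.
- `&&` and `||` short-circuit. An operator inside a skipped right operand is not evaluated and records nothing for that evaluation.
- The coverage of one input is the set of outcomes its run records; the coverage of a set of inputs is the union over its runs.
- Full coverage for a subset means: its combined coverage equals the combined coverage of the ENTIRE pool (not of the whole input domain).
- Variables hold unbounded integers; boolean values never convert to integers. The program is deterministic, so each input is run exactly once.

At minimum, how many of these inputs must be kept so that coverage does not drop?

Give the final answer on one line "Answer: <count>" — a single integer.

test 1 (k=7, m=3) hits B1=T, B2=S, B3=F, B4=F
test 2 (k=5, m=4) hits B1=T, B2=S, B3=F, B4=F
test 3 (k=5, m=-1) hits B1=T, B2=E, B3=F, B4=T
test 4 (k=8, m=5) hits B1=T, B2=S, B3=T, B4=F
union over all inputs: B1=T, B2=S, B2=E, B3=T, B3=F, B4=T, B4=F (7 outcomes)
no size-1 subset reaches all 7 outcomes (best union: 4/7)
size 2: inputs {3, 4} cover all 7 outcomes, and no lexicographically smaller subset of this size does

Answer: 2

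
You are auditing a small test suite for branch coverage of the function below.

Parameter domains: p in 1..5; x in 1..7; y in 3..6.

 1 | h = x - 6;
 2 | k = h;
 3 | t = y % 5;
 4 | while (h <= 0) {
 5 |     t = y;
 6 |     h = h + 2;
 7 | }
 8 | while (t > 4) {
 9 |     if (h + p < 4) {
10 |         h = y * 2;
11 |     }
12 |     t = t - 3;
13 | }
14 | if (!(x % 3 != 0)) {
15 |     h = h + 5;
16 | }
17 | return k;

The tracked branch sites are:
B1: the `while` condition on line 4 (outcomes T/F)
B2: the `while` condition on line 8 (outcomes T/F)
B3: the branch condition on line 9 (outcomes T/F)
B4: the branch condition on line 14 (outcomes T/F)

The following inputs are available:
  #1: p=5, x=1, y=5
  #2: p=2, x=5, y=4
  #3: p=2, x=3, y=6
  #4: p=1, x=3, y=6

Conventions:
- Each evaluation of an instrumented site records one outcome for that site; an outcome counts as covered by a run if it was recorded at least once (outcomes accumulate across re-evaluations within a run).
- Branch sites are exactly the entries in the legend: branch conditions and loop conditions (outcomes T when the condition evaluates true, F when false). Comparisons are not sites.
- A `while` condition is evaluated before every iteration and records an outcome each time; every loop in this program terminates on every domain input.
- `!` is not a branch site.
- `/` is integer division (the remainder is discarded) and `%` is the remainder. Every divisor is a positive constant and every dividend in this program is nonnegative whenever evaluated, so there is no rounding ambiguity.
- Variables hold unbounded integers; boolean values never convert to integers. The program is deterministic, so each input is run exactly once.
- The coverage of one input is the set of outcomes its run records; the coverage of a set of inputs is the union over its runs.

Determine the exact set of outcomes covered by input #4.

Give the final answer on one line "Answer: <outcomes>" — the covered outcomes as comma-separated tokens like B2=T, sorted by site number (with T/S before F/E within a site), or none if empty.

Running input #4 (p=1, x=3, y=6), event by event:
  B1->T, B1->T, B1->F, B2->T, B3->T, B2->F, B4->T
distinct outcomes covered: B1=T, B1=F, B2=T, B2=F, B3=T, B4=T

Answer: B1=T, B1=F, B2=T, B2=F, B3=T, B4=T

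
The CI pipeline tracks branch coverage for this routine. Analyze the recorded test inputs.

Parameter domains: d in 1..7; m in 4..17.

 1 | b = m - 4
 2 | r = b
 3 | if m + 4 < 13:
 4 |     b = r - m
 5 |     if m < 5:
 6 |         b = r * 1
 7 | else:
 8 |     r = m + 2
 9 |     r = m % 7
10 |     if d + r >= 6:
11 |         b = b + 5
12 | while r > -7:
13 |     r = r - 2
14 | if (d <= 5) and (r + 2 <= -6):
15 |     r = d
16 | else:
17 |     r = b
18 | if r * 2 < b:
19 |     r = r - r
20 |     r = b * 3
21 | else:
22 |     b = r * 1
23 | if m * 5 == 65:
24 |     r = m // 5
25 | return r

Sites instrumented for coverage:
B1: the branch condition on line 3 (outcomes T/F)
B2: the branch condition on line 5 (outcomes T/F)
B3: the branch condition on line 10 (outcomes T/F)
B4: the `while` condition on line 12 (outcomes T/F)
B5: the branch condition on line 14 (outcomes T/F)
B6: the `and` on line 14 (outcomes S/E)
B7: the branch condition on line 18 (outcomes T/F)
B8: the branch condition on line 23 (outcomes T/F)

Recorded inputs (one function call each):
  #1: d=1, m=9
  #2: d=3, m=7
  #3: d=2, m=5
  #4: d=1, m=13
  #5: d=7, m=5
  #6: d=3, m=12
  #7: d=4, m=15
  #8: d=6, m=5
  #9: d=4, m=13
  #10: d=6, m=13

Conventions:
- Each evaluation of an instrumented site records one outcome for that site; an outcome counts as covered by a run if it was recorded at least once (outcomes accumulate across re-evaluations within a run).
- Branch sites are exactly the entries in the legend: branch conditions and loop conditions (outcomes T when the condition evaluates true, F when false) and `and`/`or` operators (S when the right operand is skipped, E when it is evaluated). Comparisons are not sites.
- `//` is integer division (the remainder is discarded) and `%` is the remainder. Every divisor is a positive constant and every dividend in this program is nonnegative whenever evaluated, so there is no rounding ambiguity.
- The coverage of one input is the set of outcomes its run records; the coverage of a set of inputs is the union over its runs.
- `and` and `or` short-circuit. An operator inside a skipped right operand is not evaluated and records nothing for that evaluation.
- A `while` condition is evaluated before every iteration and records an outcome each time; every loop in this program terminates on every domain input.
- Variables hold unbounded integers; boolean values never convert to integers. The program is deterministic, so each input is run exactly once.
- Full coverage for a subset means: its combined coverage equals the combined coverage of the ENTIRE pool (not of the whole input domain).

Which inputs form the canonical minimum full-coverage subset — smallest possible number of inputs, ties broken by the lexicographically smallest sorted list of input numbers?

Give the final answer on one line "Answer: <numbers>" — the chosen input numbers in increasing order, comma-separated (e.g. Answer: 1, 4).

input #1, d=1, m=9: events B1->F, B3->F, B4->T, B4->T, B4->T, B4->T, B4->T, B4->F, B6->E, B5->T, B7->T, B8->F; outcomes B1=F, B3=F, B4=T, B4=F, B5=T, B6=E, B7=T, B8=F
input #2, d=3, m=7: events B1->T, B2->F, B4->T, B4->T, B4->T, B4->T, B4->T, B4->F, B6->E, B5->F, B7->T, B8->F; outcomes B1=T, B2=F, B4=T, B4=F, B5=F, B6=E, B7=T, B8=F
input #3, d=2, m=5: events B1->T, B2->F, B4->T, B4->T, B4->T, B4->T, B4->F, B6->E, B5->F, B7->T, B8->F; outcomes B1=T, B2=F, B4=T, B4=F, B5=F, B6=E, B7=T, B8=F
input #4, d=1, m=13: events B1->F, B3->T, B4->T, B4->T, B4->T, B4->T, B4->T, B4->T, B4->T, B4->F, B6->E, B5->T, B7->T, B8->T; outcomes B1=F, B3=T, B4=T, B4=F, B5=T, B6=E, B7=T, B8=T
input #5, d=7, m=5: events B1->T, B2->F, B4->T, B4->T, B4->T, B4->T, B4->F, B6->S, B5->F, B7->T, B8->F; outcomes B1=T, B2=F, B4=T, B4=F, B5=F, B6=S, B7=T, B8=F
input #6, d=3, m=12: events B1->F, B3->T, B4->T, B4->T, B4->T, B4->T, B4->T, B4->T, B4->F, B6->E, B5->F, B7->F, B8->F; outcomes B1=F, B3=T, B4=T, B4=F, B5=F, B6=E, B7=F, B8=F
input #7, d=4, m=15: events B1->F, B3->F, B4->T, B4->T, B4->T, B4->T, B4->F, B6->E, B5->F, B7->F, B8->F; outcomes B1=F, B3=F, B4=T, B4=F, B5=F, B6=E, B7=F, B8=F
input #8, d=6, m=5: events B1->T, B2->F, B4->T, B4->T, B4->T, B4->T, B4->F, B6->S, B5->F, B7->T, B8->F; outcomes B1=T, B2=F, B4=T, B4=F, B5=F, B6=S, B7=T, B8=F
input #9, d=4, m=13: events B1->F, B3->T, B4->T, B4->T, B4->T, B4->T, B4->T, B4->T, B4->T, B4->F, B6->E, B5->T, B7->T, B8->T; outcomes B1=F, B3=T, B4=T, B4=F, B5=T, B6=E, B7=T, B8=T
input #10, d=6, m=13: events B1->F, B3->T, B4->T, B4->T, B4->T, B4->T, B4->T, B4->T, B4->T, B4->F, B6->S, B5->F, B7->F, B8->T; outcomes B1=F, B3=T, B4=T, B4=F, B5=F, B6=S, B7=F, B8=T
pool-wide coverage (15 outcomes): B1=T, B1=F, B2=F, B3=T, B3=F, B4=T, B4=F, B5=T, B5=F, B6=S, B6=E, B7=T, B7=F, B8=T, B8=F
every size-1 subset falls short of the 15 outcomes (best: 8/15)
every size-2 subset falls short of the 15 outcomes (best: 13/15)
size 3: inputs {1, 2, 10} cover all 15 outcomes, and no lexicographically smaller subset of this size does

Answer: 1, 2, 10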